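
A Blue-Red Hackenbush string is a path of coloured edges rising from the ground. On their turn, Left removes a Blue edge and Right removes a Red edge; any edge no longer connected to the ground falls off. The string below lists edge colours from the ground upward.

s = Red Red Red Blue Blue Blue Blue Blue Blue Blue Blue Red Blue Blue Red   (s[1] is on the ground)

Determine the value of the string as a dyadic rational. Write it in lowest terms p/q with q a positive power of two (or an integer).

-8211/4096

R: Left {  }, Right { 0 } => simplest -1
RR: Left {  }, Right { -1 0 } => simplest -2
RRR: Left {  }, Right { -2 -1 0 } => simplest -3
RRRB: Left { -3 }, Right { -2 -1 0 } => simplest -5/2
RRRBB: Left { -3 -5/2 }, Right { -2 -1 0 } => simplest -9/4
RRRBBB: Left { -3 -5/2 -9/4 }, Right { -2 -1 0 } => simplest -17/8
RRRBBBB: Left { -3 -5/2 -9/4 -17/8 }, Right { -2 -1 0 } => simplest -33/16
RRRBBBBB: Left { -3 -5/2 -9/4 -17/8 -33/16 }, Right { -2 -1 0 } => simplest -65/32
RRRBBBBBB: Left { -3 -5/2 -9/4 -17/8 -33/16 -65/32 }, Right { -2 -1 0 } => simplest -129/64
RRRBBBBBBB: Left { -3 -5/2 -9/4 -17/8 -33/16 -65/32 -129/64 }, Right { -2 -1 0 } => simplest -257/128
RRRBBBBBBBB: Left { -3 -5/2 -9/4 -17/8 -33/16 -65/32 -129/64 -257/128 }, Right { -2 -1 0 } => simplest -513/256
RRRBBBBBBBBR: Left { -3 -5/2 -9/4 -17/8 -33/16 -65/32 -129/64 -257/128 }, Right { -513/256 -2 -1 0 } => simplest -1027/512
RRRBBBBBBBBRB: Left { -3 -5/2 -9/4 -17/8 -33/16 -65/32 -129/64 -257/128 -1027/512 }, Right { -513/256 -2 -1 0 } => simplest -2053/1024
RRRBBBBBBBBRBB: Left { -3 -5/2 -9/4 -17/8 -33/16 -65/32 -129/64 -257/128 -1027/512 -2053/1024 }, Right { -513/256 -2 -1 0 } => simplest -4105/2048
RRRBBBBBBBBRBBR: Left { -3 -5/2 -9/4 -17/8 -33/16 -65/32 -129/64 -257/128 -1027/512 -2053/1024 }, Right { -4105/2048 -513/256 -2 -1 0 } => simplest -8211/4096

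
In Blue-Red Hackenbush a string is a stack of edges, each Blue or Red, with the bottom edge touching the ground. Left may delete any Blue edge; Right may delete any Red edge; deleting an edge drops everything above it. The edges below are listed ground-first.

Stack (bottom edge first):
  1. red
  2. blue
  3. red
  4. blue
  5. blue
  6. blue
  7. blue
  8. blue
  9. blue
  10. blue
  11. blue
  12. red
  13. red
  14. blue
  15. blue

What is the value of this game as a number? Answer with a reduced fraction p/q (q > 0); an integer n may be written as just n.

G(r) = { ∅ | 0 } -> -1
G(rb) = { -1 | 0 } -> -1/2
G(rbr) = { -1 | -1/2, 0 } -> -3/4
G(rbrb) = { -1, -3/4 | -1/2, 0 } -> -5/8
G(rbrbb) = { -1, -3/4, -5/8 | -1/2, 0 } -> -9/16
G(rbrbbb) = { -1, -3/4, -5/8, -9/16 | -1/2, 0 } -> -17/32
G(rbrbbbb) = { -1, -3/4, -5/8, -9/16, -17/32 | -1/2, 0 } -> -33/64
G(rbrbbbbb) = { -1, -3/4, -5/8, -9/16, -17/32, -33/64 | -1/2, 0 } -> -65/128
G(rbrbbbbbb) = { -1, -3/4, -5/8, -9/16, -17/32, -33/64, -65/128 | -1/2, 0 } -> -129/256
G(rbrbbbbbbb) = { -1, -3/4, -5/8, -9/16, -17/32, -33/64, -65/128, -129/256 | -1/2, 0 } -> -257/512
G(rbrbbbbbbbb) = { -1, -3/4, -5/8, -9/16, -17/32, -33/64, -65/128, -129/256, -257/512 | -1/2, 0 } -> -513/1024
G(rbrbbbbbbbbr) = { -1, -3/4, -5/8, -9/16, -17/32, -33/64, -65/128, -129/256, -257/512 | -513/1024, -1/2, 0 } -> -1027/2048
G(rbrbbbbbbbbrr) = { -1, -3/4, -5/8, -9/16, -17/32, -33/64, -65/128, -129/256, -257/512 | -1027/2048, -513/1024, -1/2, 0 } -> -2055/4096
G(rbrbbbbbbbbrrb) = { -1, -3/4, -5/8, -9/16, -17/32, -33/64, -65/128, -129/256, -257/512, -2055/4096 | -1027/2048, -513/1024, -1/2, 0 } -> -4109/8192
G(rbrbbbbbbbbrrbb) = { -1, -3/4, -5/8, -9/16, -17/32, -33/64, -65/128, -129/256, -257/512, -2055/4096, -4109/8192 | -1027/2048, -513/1024, -1/2, 0 } -> -8217/16384

-8217/16384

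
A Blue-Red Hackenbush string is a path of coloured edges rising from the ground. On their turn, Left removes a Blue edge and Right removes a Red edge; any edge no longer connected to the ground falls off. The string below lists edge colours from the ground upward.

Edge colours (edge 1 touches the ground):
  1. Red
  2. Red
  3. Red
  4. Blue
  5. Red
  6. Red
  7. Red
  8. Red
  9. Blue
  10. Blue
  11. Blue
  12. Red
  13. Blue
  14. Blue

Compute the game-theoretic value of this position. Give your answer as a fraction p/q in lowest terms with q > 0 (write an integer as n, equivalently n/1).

-6025/2048

step 1: add Red to get R; options L={ (no moves) } R={ 0 } — -1
step 2: add Red to get RR; options L={ (no moves) } R={ -1, 0 } — -2
step 3: add Red to get RRR; options L={ (no moves) } R={ -2, -1, 0 } — -3
step 4: add Blue to get RRRB; options L={ -3 } R={ -2, -1, 0 } — -5/2
step 5: add Red to get RRRBR; options L={ -3 } R={ -5/2, -2, -1, 0 } — -11/4
step 6: add Red to get RRRBRR; options L={ -3 } R={ -11/4, -5/2, -2, -1, 0 } — -23/8
step 7: add Red to get RRRBRRR; options L={ -3 } R={ -23/8, -11/4, -5/2, -2, -1, 0 } — -47/16
step 8: add Red to get RRRBRRRR; options L={ -3 } R={ -47/16, -23/8, -11/4, -5/2, -2, -1, 0 } — -95/32
step 9: add Blue to get RRRBRRRRB; options L={ -3, -95/32 } R={ -47/16, -23/8, -11/4, -5/2, -2, -1, 0 } — -189/64
step 10: add Blue to get RRRBRRRRBB; options L={ -3, -95/32, -189/64 } R={ -47/16, -23/8, -11/4, -5/2, -2, -1, 0 } — -377/128
step 11: add Blue to get RRRBRRRRBBB; options L={ -3, -95/32, -189/64, -377/128 } R={ -47/16, -23/8, -11/4, -5/2, -2, -1, 0 } — -753/256
step 12: add Red to get RRRBRRRRBBBR; options L={ -3, -95/32, -189/64, -377/128 } R={ -753/256, -47/16, -23/8, -11/4, -5/2, -2, -1, 0 } — -1507/512
step 13: add Blue to get RRRBRRRRBBBRB; options L={ -3, -95/32, -189/64, -377/128, -1507/512 } R={ -753/256, -47/16, -23/8, -11/4, -5/2, -2, -1, 0 } — -3013/1024
step 14: add Blue to get RRRBRRRRBBBRBB; options L={ -3, -95/32, -189/64, -377/128, -1507/512, -3013/1024 } R={ -753/256, -47/16, -23/8, -11/4, -5/2, -2, -1, 0 } — -6025/2048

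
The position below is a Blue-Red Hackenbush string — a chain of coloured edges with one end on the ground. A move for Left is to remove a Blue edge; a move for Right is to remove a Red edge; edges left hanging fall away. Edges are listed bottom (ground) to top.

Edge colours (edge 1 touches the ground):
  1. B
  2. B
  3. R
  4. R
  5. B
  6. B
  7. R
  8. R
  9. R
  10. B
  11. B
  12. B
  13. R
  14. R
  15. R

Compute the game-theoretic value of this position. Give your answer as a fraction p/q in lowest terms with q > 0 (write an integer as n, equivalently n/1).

B: Left { 0 }, Right { none } -> simplest 1
BB: Left { 0 1 }, Right { none } -> simplest 2
BBR: Left { 0 1 }, Right { 2 } -> simplest 3/2
BBRR: Left { 0 1 }, Right { 3/2 2 } -> simplest 5/4
BBRRB: Left { 0 1 5/4 }, Right { 3/2 2 } -> simplest 11/8
BBRRBB: Left { 0 1 5/4 11/8 }, Right { 3/2 2 } -> simplest 23/16
BBRRBBR: Left { 0 1 5/4 11/8 }, Right { 23/16 3/2 2 } -> simplest 45/32
BBRRBBRR: Left { 0 1 5/4 11/8 }, Right { 45/32 23/16 3/2 2 } -> simplest 89/64
BBRRBBRRR: Left { 0 1 5/4 11/8 }, Right { 89/64 45/32 23/16 3/2 2 } -> simplest 177/128
BBRRBBRRRB: Left { 0 1 5/4 11/8 177/128 }, Right { 89/64 45/32 23/16 3/2 2 } -> simplest 355/256
BBRRBBRRRBB: Left { 0 1 5/4 11/8 177/128 355/256 }, Right { 89/64 45/32 23/16 3/2 2 } -> simplest 711/512
BBRRBBRRRBBB: Left { 0 1 5/4 11/8 177/128 355/256 711/512 }, Right { 89/64 45/32 23/16 3/2 2 } -> simplest 1423/1024
BBRRBBRRRBBBR: Left { 0 1 5/4 11/8 177/128 355/256 711/512 }, Right { 1423/1024 89/64 45/32 23/16 3/2 2 } -> simplest 2845/2048
BBRRBBRRRBBBRR: Left { 0 1 5/4 11/8 177/128 355/256 711/512 }, Right { 2845/2048 1423/1024 89/64 45/32 23/16 3/2 2 } -> simplest 5689/4096
BBRRBBRRRBBBRRR: Left { 0 1 5/4 11/8 177/128 355/256 711/512 }, Right { 5689/4096 2845/2048 1423/1024 89/64 45/32 23/16 3/2 2 } -> simplest 11377/8192

11377/8192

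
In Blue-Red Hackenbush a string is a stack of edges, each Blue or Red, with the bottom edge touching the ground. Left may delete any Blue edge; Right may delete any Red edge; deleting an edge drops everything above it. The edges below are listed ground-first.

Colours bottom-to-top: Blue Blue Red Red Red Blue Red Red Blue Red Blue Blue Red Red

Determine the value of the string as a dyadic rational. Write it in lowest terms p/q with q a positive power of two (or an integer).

Build value(s[:k]) for k = 1..14, string s = Blue Blue Red Red Red Blue Red Red Blue Red Blue Blue Red Red.
step 1: add Blue to get B; options L={ 0 } R={ · } — 1
step 2: add Blue to get BB; options L={ 0, 1 } R={ · } — 2
step 3: add Red to get BBR; options L={ 0, 1 } R={ 2 } — 3/2
step 4: add Red to get BBRR; options L={ 0, 1 } R={ 3/2, 2 } — 5/4
step 5: add Red to get BBRRR; options L={ 0, 1 } R={ 5/4, 3/2, 2 } — 9/8
step 6: add Blue to get BBRRRB; options L={ 0, 1, 9/8 } R={ 5/4, 3/2, 2 } — 19/16
step 7: add Red to get BBRRRBR; options L={ 0, 1, 9/8 } R={ 19/16, 5/4, 3/2, 2 } — 37/32
step 8: add Red to get BBRRRBRR; options L={ 0, 1, 9/8 } R={ 37/32, 19/16, 5/4, 3/2, 2 } — 73/64
step 9: add Blue to get BBRRRBRRB; options L={ 0, 1, 9/8, 73/64 } R={ 37/32, 19/16, 5/4, 3/2, 2 } — 147/128
step 10: add Red to get BBRRRBRRBR; options L={ 0, 1, 9/8, 73/64 } R={ 147/128, 37/32, 19/16, 5/4, 3/2, 2 } — 293/256
step 11: add Blue to get BBRRRBRRBRB; options L={ 0, 1, 9/8, 73/64, 293/256 } R={ 147/128, 37/32, 19/16, 5/4, 3/2, 2 } — 587/512
step 12: add Blue to get BBRRRBRRBRBB; options L={ 0, 1, 9/8, 73/64, 293/256, 587/512 } R={ 147/128, 37/32, 19/16, 5/4, 3/2, 2 } — 1175/1024
step 13: add Red to get BBRRRBRRBRBBR; options L={ 0, 1, 9/8, 73/64, 293/256, 587/512 } R={ 1175/1024, 147/128, 37/32, 19/16, 5/4, 3/2, 2 } — 2349/2048
step 14: add Red to get BBRRRBRRBRBBRR; options L={ 0, 1, 9/8, 73/64, 293/256, 587/512 } R={ 2349/2048, 1175/1024, 147/128, 37/32, 19/16, 5/4, 3/2, 2 } — 4697/4096

4697/4096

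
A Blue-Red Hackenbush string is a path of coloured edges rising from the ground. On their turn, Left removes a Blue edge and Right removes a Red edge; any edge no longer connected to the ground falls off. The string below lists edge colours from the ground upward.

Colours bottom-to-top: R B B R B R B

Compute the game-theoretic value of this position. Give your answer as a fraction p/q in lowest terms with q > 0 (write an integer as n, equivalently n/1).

-21/64

1 of 7 · R · max L −∞ · min R 0 gives -1
2 of 7 · RB · max L -1 · min R 0 gives -1/2
3 of 7 · RBB · max L -1/2 · min R 0 gives -1/4
4 of 7 · RBBR · max L -1/2 · min R -1/4 gives -3/8
5 of 7 · RBBRB · max L -3/8 · min R -1/4 gives -5/16
6 of 7 · RBBRBR · max L -3/8 · min R -5/16 gives -11/32
7 of 7 · RBBRBRB · max L -11/32 · min R -5/16 gives -21/64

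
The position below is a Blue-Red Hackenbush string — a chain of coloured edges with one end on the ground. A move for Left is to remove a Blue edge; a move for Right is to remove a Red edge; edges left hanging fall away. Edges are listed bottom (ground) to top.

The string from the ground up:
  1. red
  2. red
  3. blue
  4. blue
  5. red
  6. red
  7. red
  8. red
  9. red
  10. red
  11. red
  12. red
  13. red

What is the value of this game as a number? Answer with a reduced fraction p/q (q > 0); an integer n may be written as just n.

step 1: add red to get r; options L={ ∅ } R={ 0 } — -1
step 2: add red to get rr; options L={ ∅ } R={ -1, 0 } — -2
step 3: add blue to get rrb; options L={ -2 } R={ -1, 0 } — -3/2
step 4: add blue to get rrbb; options L={ -2, -3/2 } R={ -1, 0 } — -5/4
step 5: add red to get rrbbr; options L={ -2, -3/2 } R={ -5/4, -1, 0 } — -11/8
step 6: add red to get rrbbrr; options L={ -2, -3/2 } R={ -11/8, -5/4, -1, 0 } — -23/16
step 7: add red to get rrbbrrr; options L={ -2, -3/2 } R={ -23/16, -11/8, -5/4, -1, 0 } — -47/32
step 8: add red to get rrbbrrrr; options L={ -2, -3/2 } R={ -47/32, -23/16, -11/8, -5/4, -1, 0 } — -95/64
step 9: add red to get rrbbrrrrr; options L={ -2, -3/2 } R={ -95/64, -47/32, -23/16, -11/8, -5/4, -1, 0 } — -191/128
step 10: add red to get rrbbrrrrrr; options L={ -2, -3/2 } R={ -191/128, -95/64, -47/32, -23/16, -11/8, -5/4, -1, 0 } — -383/256
step 11: add red to get rrbbrrrrrrr; options L={ -2, -3/2 } R={ -383/256, -191/128, -95/64, -47/32, -23/16, -11/8, -5/4, -1, 0 } — -767/512
step 12: add red to get rrbbrrrrrrrr; options L={ -2, -3/2 } R={ -767/512, -383/256, -191/128, -95/64, -47/32, -23/16, -11/8, -5/4, -1, 0 } — -1535/1024
step 13: add red to get rrbbrrrrrrrrr; options L={ -2, -3/2 } R={ -1535/1024, -767/512, -383/256, -191/128, -95/64, -47/32, -23/16, -11/8, -5/4, -1, 0 } — -3071/2048

-3071/2048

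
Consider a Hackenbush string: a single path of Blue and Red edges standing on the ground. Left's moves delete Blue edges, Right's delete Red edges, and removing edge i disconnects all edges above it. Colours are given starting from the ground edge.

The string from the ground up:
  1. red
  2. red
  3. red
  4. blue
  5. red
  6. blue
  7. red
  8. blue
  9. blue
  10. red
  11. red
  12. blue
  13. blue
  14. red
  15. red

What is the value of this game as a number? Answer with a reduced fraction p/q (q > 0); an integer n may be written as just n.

1 of 15 · r · max L −∞ · min R 0 -> -1
2 of 15 · rr · max L −∞ · min R -1 -> -2
3 of 15 · rrr · max L −∞ · min R -2 -> -3
4 of 15 · rrrb · max L -3 · min R -2 -> -5/2
5 of 15 · rrrbr · max L -3 · min R -5/2 -> -11/4
6 of 15 · rrrbrb · max L -11/4 · min R -5/2 -> -21/8
7 of 15 · rrrbrbr · max L -11/4 · min R -21/8 -> -43/16
8 of 15 · rrrbrbrb · max L -43/16 · min R -21/8 -> -85/32
9 of 15 · rrrbrbrbb · max L -85/32 · min R -21/8 -> -169/64
10 of 15 · rrrbrbrbbr · max L -85/32 · min R -169/64 -> -339/128
11 of 15 · rrrbrbrbbrr · max L -85/32 · min R -339/128 -> -679/256
12 of 15 · rrrbrbrbbrrb · max L -679/256 · min R -339/128 -> -1357/512
13 of 15 · rrrbrbrbbrrbb · max L -1357/512 · min R -339/128 -> -2713/1024
14 of 15 · rrrbrbrbbrrbbr · max L -1357/512 · min R -2713/1024 -> -5427/2048
15 of 15 · rrrbrbrbbrrbbrr · max L -1357/512 · min R -5427/2048 -> -10855/4096

-10855/4096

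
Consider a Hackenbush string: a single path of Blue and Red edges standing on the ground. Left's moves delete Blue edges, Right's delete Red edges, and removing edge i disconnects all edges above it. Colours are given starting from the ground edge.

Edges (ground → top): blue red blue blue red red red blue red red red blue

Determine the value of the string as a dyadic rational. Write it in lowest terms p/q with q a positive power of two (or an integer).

1571/2048

Prefix values for blue red blue blue red red red blue red red red blue via {L|R} + simplicity:
v(b) = { 0 | none } ⇒ 1
v(br) = { 0 | 1 } ⇒ 1/2
v(brb) = { 0, 1/2 | 1 } ⇒ 3/4
v(brbb) = { 0, 1/2, 3/4 | 1 } ⇒ 7/8
v(brbbr) = { 0, 1/2, 3/4 | 7/8, 1 } ⇒ 13/16
v(brbbrr) = { 0, 1/2, 3/4 | 13/16, 7/8, 1 } ⇒ 25/32
v(brbbrrr) = { 0, 1/2, 3/4 | 25/32, 13/16, 7/8, 1 } ⇒ 49/64
v(brbbrrrb) = { 0, 1/2, 3/4, 49/64 | 25/32, 13/16, 7/8, 1 } ⇒ 99/128
v(brbbrrrbr) = { 0, 1/2, 3/4, 49/64 | 99/128, 25/32, 13/16, 7/8, 1 } ⇒ 197/256
v(brbbrrrbrr) = { 0, 1/2, 3/4, 49/64 | 197/256, 99/128, 25/32, 13/16, 7/8, 1 } ⇒ 393/512
v(brbbrrrbrrr) = { 0, 1/2, 3/4, 49/64 | 393/512, 197/256, 99/128, 25/32, 13/16, 7/8, 1 } ⇒ 785/1024
v(brbbrrrbrrrb) = { 0, 1/2, 3/4, 49/64, 785/1024 | 393/512, 197/256, 99/128, 25/32, 13/16, 7/8, 1 } ⇒ 1571/2048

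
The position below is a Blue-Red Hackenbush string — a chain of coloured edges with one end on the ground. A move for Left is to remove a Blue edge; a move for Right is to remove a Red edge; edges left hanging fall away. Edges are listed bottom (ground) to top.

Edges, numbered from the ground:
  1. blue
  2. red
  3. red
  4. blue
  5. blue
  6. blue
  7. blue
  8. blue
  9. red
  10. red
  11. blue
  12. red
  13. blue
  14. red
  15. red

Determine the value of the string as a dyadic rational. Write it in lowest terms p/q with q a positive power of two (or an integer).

7977/16384

Prefix values for blue red red blue blue blue blue blue red red blue red blue red red via {L|R} + simplicity:
G(b) = { 0 | ∅ } -> 1
G(br) = { 0 | 1 } -> 1/2
G(brr) = { 0 | 1/2 1 } -> 1/4
G(brrb) = { 0 1/4 | 1/2 1 } -> 3/8
G(brrbb) = { 0 1/4 3/8 | 1/2 1 } -> 7/16
G(brrbbb) = { 0 1/4 3/8 7/16 | 1/2 1 } -> 15/32
G(brrbbbb) = { 0 1/4 3/8 7/16 15/32 | 1/2 1 } -> 31/64
G(brrbbbbb) = { 0 1/4 3/8 7/16 15/32 31/64 | 1/2 1 } -> 63/128
G(brrbbbbbr) = { 0 1/4 3/8 7/16 15/32 31/64 | 63/128 1/2 1 } -> 125/256
G(brrbbbbbrr) = { 0 1/4 3/8 7/16 15/32 31/64 | 125/256 63/128 1/2 1 } -> 249/512
G(brrbbbbbrrb) = { 0 1/4 3/8 7/16 15/32 31/64 249/512 | 125/256 63/128 1/2 1 } -> 499/1024
G(brrbbbbbrrbr) = { 0 1/4 3/8 7/16 15/32 31/64 249/512 | 499/1024 125/256 63/128 1/2 1 } -> 997/2048
G(brrbbbbbrrbrb) = { 0 1/4 3/8 7/16 15/32 31/64 249/512 997/2048 | 499/1024 125/256 63/128 1/2 1 } -> 1995/4096
G(brrbbbbbrrbrbr) = { 0 1/4 3/8 7/16 15/32 31/64 249/512 997/2048 | 1995/4096 499/1024 125/256 63/128 1/2 1 } -> 3989/8192
G(brrbbbbbrrbrbrr) = { 0 1/4 3/8 7/16 15/32 31/64 249/512 997/2048 | 3989/8192 1995/4096 499/1024 125/256 63/128 1/2 1 } -> 7977/16384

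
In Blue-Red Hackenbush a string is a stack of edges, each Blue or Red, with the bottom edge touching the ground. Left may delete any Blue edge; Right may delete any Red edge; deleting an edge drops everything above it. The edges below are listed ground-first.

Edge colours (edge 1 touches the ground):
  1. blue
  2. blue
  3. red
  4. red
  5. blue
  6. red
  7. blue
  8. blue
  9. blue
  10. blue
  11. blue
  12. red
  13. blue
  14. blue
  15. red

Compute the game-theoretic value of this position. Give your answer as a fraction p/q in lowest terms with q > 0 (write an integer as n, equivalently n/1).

11245/8192

Build val(s[:k]) for k = 1..15, string s = blue blue red red blue red blue blue blue blue blue red blue blue red.
val_1 [b]  L=[0]  R=[—]  so 1
val_2 [bb]  L=[0, 1]  R=[—]  so 2
val_3 [bbr]  L=[0, 1]  R=[2]  so 3/2
val_4 [bbrr]  L=[0, 1]  R=[3/2, 2]  so 5/4
val_5 [bbrrb]  L=[0, 1, 5/4]  R=[3/2, 2]  so 11/8
val_6 [bbrrbr]  L=[0, 1, 5/4]  R=[11/8, 3/2, 2]  so 21/16
val_7 [bbrrbrb]  L=[0, 1, 5/4, 21/16]  R=[11/8, 3/2, 2]  so 43/32
val_8 [bbrrbrbb]  L=[0, 1, 5/4, 21/16, 43/32]  R=[11/8, 3/2, 2]  so 87/64
val_9 [bbrrbrbbb]  L=[0, 1, 5/4, 21/16, 43/32, 87/64]  R=[11/8, 3/2, 2]  so 175/128
val_10 [bbrrbrbbbb]  L=[0, 1, 5/4, 21/16, 43/32, 87/64, 175/128]  R=[11/8, 3/2, 2]  so 351/256
val_11 [bbrrbrbbbbb]  L=[0, 1, 5/4, 21/16, 43/32, 87/64, 175/128, 351/256]  R=[11/8, 3/2, 2]  so 703/512
val_12 [bbrrbrbbbbbr]  L=[0, 1, 5/4, 21/16, 43/32, 87/64, 175/128, 351/256]  R=[703/512, 11/8, 3/2, 2]  so 1405/1024
val_13 [bbrrbrbbbbbrb]  L=[0, 1, 5/4, 21/16, 43/32, 87/64, 175/128, 351/256, 1405/1024]  R=[703/512, 11/8, 3/2, 2]  so 2811/2048
val_14 [bbrrbrbbbbbrbb]  L=[0, 1, 5/4, 21/16, 43/32, 87/64, 175/128, 351/256, 1405/1024, 2811/2048]  R=[703/512, 11/8, 3/2, 2]  so 5623/4096
val_15 [bbrrbrbbbbbrbbr]  L=[0, 1, 5/4, 21/16, 43/32, 87/64, 175/128, 351/256, 1405/1024, 2811/2048]  R=[5623/4096, 703/512, 11/8, 3/2, 2]  so 11245/8192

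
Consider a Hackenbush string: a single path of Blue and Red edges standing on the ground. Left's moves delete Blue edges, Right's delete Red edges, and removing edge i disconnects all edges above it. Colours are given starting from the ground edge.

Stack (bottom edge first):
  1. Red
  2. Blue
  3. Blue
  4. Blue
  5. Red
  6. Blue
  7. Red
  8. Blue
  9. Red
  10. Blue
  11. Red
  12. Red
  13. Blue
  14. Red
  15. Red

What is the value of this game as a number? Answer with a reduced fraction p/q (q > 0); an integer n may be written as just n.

-2743/16384

Recurse on prefixes of the 15-edge string Red Blue Blue Blue Red Blue Red Blue Red Blue Red Red Blue Red Red:
1 of 15 · R · max L −∞ · min R 0 => -1
2 of 15 · RB · max L -1 · min R 0 => -1/2
3 of 15 · RBB · max L -1/2 · min R 0 => -1/4
4 of 15 · RBBB · max L -1/4 · min R 0 => -1/8
5 of 15 · RBBBR · max L -1/4 · min R -1/8 => -3/16
6 of 15 · RBBBRB · max L -3/16 · min R -1/8 => -5/32
7 of 15 · RBBBRBR · max L -3/16 · min R -5/32 => -11/64
8 of 15 · RBBBRBRB · max L -11/64 · min R -5/32 => -21/128
9 of 15 · RBBBRBRBR · max L -11/64 · min R -21/128 => -43/256
10 of 15 · RBBBRBRBRB · max L -43/256 · min R -21/128 => -85/512
11 of 15 · RBBBRBRBRBR · max L -43/256 · min R -85/512 => -171/1024
12 of 15 · RBBBRBRBRBRR · max L -43/256 · min R -171/1024 => -343/2048
13 of 15 · RBBBRBRBRBRRB · max L -343/2048 · min R -171/1024 => -685/4096
14 of 15 · RBBBRBRBRBRRBR · max L -343/2048 · min R -685/4096 => -1371/8192
15 of 15 · RBBBRBRBRBRRBRR · max L -343/2048 · min R -1371/8192 => -2743/16384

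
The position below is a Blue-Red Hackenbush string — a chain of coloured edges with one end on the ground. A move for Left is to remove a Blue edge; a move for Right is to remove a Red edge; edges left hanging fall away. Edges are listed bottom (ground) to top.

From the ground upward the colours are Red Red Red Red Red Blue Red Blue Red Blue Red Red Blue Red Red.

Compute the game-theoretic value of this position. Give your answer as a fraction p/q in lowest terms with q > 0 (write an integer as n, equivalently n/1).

-4791/1024

Prefix values for Red Red Red Red Red Blue Red Blue Red Blue Red Red Blue Red Red via {L|R} + simplicity:
1 of 15 · R · max L −∞ · min R 0 — -1
2 of 15 · RR · max L −∞ · min R -1 — -2
3 of 15 · RRR · max L −∞ · min R -2 — -3
4 of 15 · RRRR · max L −∞ · min R -3 — -4
5 of 15 · RRRRR · max L −∞ · min R -4 — -5
6 of 15 · RRRRRB · max L -5 · min R -4 — -9/2
7 of 15 · RRRRRBR · max L -5 · min R -9/2 — -19/4
8 of 15 · RRRRRBRB · max L -19/4 · min R -9/2 — -37/8
9 of 15 · RRRRRBRBR · max L -19/4 · min R -37/8 — -75/16
10 of 15 · RRRRRBRBRB · max L -75/16 · min R -37/8 — -149/32
11 of 15 · RRRRRBRBRBR · max L -75/16 · min R -149/32 — -299/64
12 of 15 · RRRRRBRBRBRR · max L -75/16 · min R -299/64 — -599/128
13 of 15 · RRRRRBRBRBRRB · max L -599/128 · min R -299/64 — -1197/256
14 of 15 · RRRRRBRBRBRRBR · max L -599/128 · min R -1197/256 — -2395/512
15 of 15 · RRRRRBRBRBRRBRR · max L -599/128 · min R -2395/512 — -4791/1024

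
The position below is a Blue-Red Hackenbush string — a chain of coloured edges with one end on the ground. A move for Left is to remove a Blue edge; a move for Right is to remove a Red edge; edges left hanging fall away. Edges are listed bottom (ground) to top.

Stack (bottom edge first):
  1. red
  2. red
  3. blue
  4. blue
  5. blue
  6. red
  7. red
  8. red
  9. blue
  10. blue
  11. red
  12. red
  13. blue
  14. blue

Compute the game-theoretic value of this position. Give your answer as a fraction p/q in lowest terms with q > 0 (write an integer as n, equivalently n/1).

r: Left { (no moves) }, Right { 0 } — simplest -1
rr: Left { (no moves) }, Right { -1 0 } — simplest -2
rrb: Left { -2 }, Right { -1 0 } — simplest -3/2
rrbb: Left { -2 -3/2 }, Right { -1 0 } — simplest -5/4
rrbbb: Left { -2 -3/2 -5/4 }, Right { -1 0 } — simplest -9/8
rrbbbr: Left { -2 -3/2 -5/4 }, Right { -9/8 -1 0 } — simplest -19/16
rrbbbrr: Left { -2 -3/2 -5/4 }, Right { -19/16 -9/8 -1 0 } — simplest -39/32
rrbbbrrr: Left { -2 -3/2 -5/4 }, Right { -39/32 -19/16 -9/8 -1 0 } — simplest -79/64
rrbbbrrrb: Left { -2 -3/2 -5/4 -79/64 }, Right { -39/32 -19/16 -9/8 -1 0 } — simplest -157/128
rrbbbrrrbb: Left { -2 -3/2 -5/4 -79/64 -157/128 }, Right { -39/32 -19/16 -9/8 -1 0 } — simplest -313/256
rrbbbrrrbbr: Left { -2 -3/2 -5/4 -79/64 -157/128 }, Right { -313/256 -39/32 -19/16 -9/8 -1 0 } — simplest -627/512
rrbbbrrrbbrr: Left { -2 -3/2 -5/4 -79/64 -157/128 }, Right { -627/512 -313/256 -39/32 -19/16 -9/8 -1 0 } — simplest -1255/1024
rrbbbrrrbbrrb: Left { -2 -3/2 -5/4 -79/64 -157/128 -1255/1024 }, Right { -627/512 -313/256 -39/32 -19/16 -9/8 -1 0 } — simplest -2509/2048
rrbbbrrrbbrrbb: Left { -2 -3/2 -5/4 -79/64 -157/128 -1255/1024 -2509/2048 }, Right { -627/512 -313/256 -39/32 -19/16 -9/8 -1 0 } — simplest -5017/4096

-5017/4096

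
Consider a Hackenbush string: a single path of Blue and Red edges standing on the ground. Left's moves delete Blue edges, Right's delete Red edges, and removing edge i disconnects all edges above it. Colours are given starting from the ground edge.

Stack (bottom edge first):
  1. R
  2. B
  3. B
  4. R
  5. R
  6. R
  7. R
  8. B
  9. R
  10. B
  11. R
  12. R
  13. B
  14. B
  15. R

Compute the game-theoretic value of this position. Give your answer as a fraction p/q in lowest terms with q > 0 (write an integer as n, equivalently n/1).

-7859/16384

Prefix values for R B B R R R R B R B R R B B R via {L|R} + simplicity:
G(R) = { (no moves) | 0 } so -1
G(RB) = { -1 | 0 } so -1/2
G(RBB) = { -1, -1/2 | 0 } so -1/4
G(RBBR) = { -1, -1/2 | -1/4, 0 } so -3/8
G(RBBRR) = { -1, -1/2 | -3/8, -1/4, 0 } so -7/16
G(RBBRRR) = { -1, -1/2 | -7/16, -3/8, -1/4, 0 } so -15/32
G(RBBRRRR) = { -1, -1/2 | -15/32, -7/16, -3/8, -1/4, 0 } so -31/64
G(RBBRRRRB) = { -1, -1/2, -31/64 | -15/32, -7/16, -3/8, -1/4, 0 } so -61/128
G(RBBRRRRBR) = { -1, -1/2, -31/64 | -61/128, -15/32, -7/16, -3/8, -1/4, 0 } so -123/256
G(RBBRRRRBRB) = { -1, -1/2, -31/64, -123/256 | -61/128, -15/32, -7/16, -3/8, -1/4, 0 } so -245/512
G(RBBRRRRBRBR) = { -1, -1/2, -31/64, -123/256 | -245/512, -61/128, -15/32, -7/16, -3/8, -1/4, 0 } so -491/1024
G(RBBRRRRBRBRR) = { -1, -1/2, -31/64, -123/256 | -491/1024, -245/512, -61/128, -15/32, -7/16, -3/8, -1/4, 0 } so -983/2048
G(RBBRRRRBRBRRB) = { -1, -1/2, -31/64, -123/256, -983/2048 | -491/1024, -245/512, -61/128, -15/32, -7/16, -3/8, -1/4, 0 } so -1965/4096
G(RBBRRRRBRBRRBB) = { -1, -1/2, -31/64, -123/256, -983/2048, -1965/4096 | -491/1024, -245/512, -61/128, -15/32, -7/16, -3/8, -1/4, 0 } so -3929/8192
G(RBBRRRRBRBRRBBR) = { -1, -1/2, -31/64, -123/256, -983/2048, -1965/4096 | -3929/8192, -491/1024, -245/512, -61/128, -15/32, -7/16, -3/8, -1/4, 0 } so -7859/16384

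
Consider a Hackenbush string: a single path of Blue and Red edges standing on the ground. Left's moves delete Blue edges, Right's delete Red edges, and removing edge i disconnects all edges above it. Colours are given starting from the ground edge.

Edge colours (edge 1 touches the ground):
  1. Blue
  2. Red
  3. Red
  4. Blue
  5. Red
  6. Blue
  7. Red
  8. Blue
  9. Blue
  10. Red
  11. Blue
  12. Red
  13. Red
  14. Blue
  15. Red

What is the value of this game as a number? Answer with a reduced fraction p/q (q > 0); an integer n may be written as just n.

5541/16384

Prefix values for Blue Red Red Blue Red Blue Red Blue Blue Red Blue Red Red Blue Red via {L|R} + simplicity:
v_1 [B]  L=[0]  R=[none]  → 1
v_2 [BR]  L=[0]  R=[1]  → 1/2
v_3 [BRR]  L=[0]  R=[1/2 1]  → 1/4
v_4 [BRRB]  L=[0 1/4]  R=[1/2 1]  → 3/8
v_5 [BRRBR]  L=[0 1/4]  R=[3/8 1/2 1]  → 5/16
v_6 [BRRBRB]  L=[0 1/4 5/16]  R=[3/8 1/2 1]  → 11/32
v_7 [BRRBRBR]  L=[0 1/4 5/16]  R=[11/32 3/8 1/2 1]  → 21/64
v_8 [BRRBRBRB]  L=[0 1/4 5/16 21/64]  R=[11/32 3/8 1/2 1]  → 43/128
v_9 [BRRBRBRBB]  L=[0 1/4 5/16 21/64 43/128]  R=[11/32 3/8 1/2 1]  → 87/256
v_10 [BRRBRBRBBR]  L=[0 1/4 5/16 21/64 43/128]  R=[87/256 11/32 3/8 1/2 1]  → 173/512
v_11 [BRRBRBRBBRB]  L=[0 1/4 5/16 21/64 43/128 173/512]  R=[87/256 11/32 3/8 1/2 1]  → 347/1024
v_12 [BRRBRBRBBRBR]  L=[0 1/4 5/16 21/64 43/128 173/512]  R=[347/1024 87/256 11/32 3/8 1/2 1]  → 693/2048
v_13 [BRRBRBRBBRBRR]  L=[0 1/4 5/16 21/64 43/128 173/512]  R=[693/2048 347/1024 87/256 11/32 3/8 1/2 1]  → 1385/4096
v_14 [BRRBRBRBBRBRRB]  L=[0 1/4 5/16 21/64 43/128 173/512 1385/4096]  R=[693/2048 347/1024 87/256 11/32 3/8 1/2 1]  → 2771/8192
v_15 [BRRBRBRBBRBRRBR]  L=[0 1/4 5/16 21/64 43/128 173/512 1385/4096]  R=[2771/8192 693/2048 347/1024 87/256 11/32 3/8 1/2 1]  → 5541/16384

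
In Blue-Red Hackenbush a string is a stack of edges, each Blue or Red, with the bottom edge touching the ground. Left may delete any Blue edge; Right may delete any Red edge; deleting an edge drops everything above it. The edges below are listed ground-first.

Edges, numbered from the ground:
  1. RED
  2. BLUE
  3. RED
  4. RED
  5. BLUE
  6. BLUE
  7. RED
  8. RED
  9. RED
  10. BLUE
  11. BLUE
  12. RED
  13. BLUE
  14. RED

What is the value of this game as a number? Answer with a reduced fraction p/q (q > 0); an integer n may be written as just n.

Recurse on prefixes of the 14-edge string RED BLUE RED RED BLUE BLUE RED RED RED BLUE BLUE RED BLUE RED:
g_1 [R]  L=[(no moves)]  R=[0]  gives -1
g_2 [RB]  L=[-1]  R=[0]  gives -1/2
g_3 [RBR]  L=[-1]  R=[-1/2, 0]  gives -3/4
g_4 [RBRR]  L=[-1]  R=[-3/4, -1/2, 0]  gives -7/8
g_5 [RBRRB]  L=[-1, -7/8]  R=[-3/4, -1/2, 0]  gives -13/16
g_6 [RBRRBB]  L=[-1, -7/8, -13/16]  R=[-3/4, -1/2, 0]  gives -25/32
g_7 [RBRRBBR]  L=[-1, -7/8, -13/16]  R=[-25/32, -3/4, -1/2, 0]  gives -51/64
g_8 [RBRRBBRR]  L=[-1, -7/8, -13/16]  R=[-51/64, -25/32, -3/4, -1/2, 0]  gives -103/128
g_9 [RBRRBBRRR]  L=[-1, -7/8, -13/16]  R=[-103/128, -51/64, -25/32, -3/4, -1/2, 0]  gives -207/256
g_10 [RBRRBBRRRB]  L=[-1, -7/8, -13/16, -207/256]  R=[-103/128, -51/64, -25/32, -3/4, -1/2, 0]  gives -413/512
g_11 [RBRRBBRRRBB]  L=[-1, -7/8, -13/16, -207/256, -413/512]  R=[-103/128, -51/64, -25/32, -3/4, -1/2, 0]  gives -825/1024
g_12 [RBRRBBRRRBBR]  L=[-1, -7/8, -13/16, -207/256, -413/512]  R=[-825/1024, -103/128, -51/64, -25/32, -3/4, -1/2, 0]  gives -1651/2048
g_13 [RBRRBBRRRBBRB]  L=[-1, -7/8, -13/16, -207/256, -413/512, -1651/2048]  R=[-825/1024, -103/128, -51/64, -25/32, -3/4, -1/2, 0]  gives -3301/4096
g_14 [RBRRBBRRRBBRBR]  L=[-1, -7/8, -13/16, -207/256, -413/512, -1651/2048]  R=[-3301/4096, -825/1024, -103/128, -51/64, -25/32, -3/4, -1/2, 0]  gives -6603/8192

-6603/8192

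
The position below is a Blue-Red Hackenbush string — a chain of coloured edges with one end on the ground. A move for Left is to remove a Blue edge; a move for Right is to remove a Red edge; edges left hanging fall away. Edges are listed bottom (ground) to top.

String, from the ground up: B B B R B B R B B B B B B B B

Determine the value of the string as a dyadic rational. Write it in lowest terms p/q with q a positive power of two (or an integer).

11775/4096

val(B) = { 0 | — } so 1
val(BB) = { 0, 1 | — } so 2
val(BBB) = { 0, 1, 2 | — } so 3
val(BBBR) = { 0, 1, 2 | 3 } so 5/2
val(BBBRB) = { 0, 1, 2, 5/2 | 3 } so 11/4
val(BBBRBB) = { 0, 1, 2, 5/2, 11/4 | 3 } so 23/8
val(BBBRBBR) = { 0, 1, 2, 5/2, 11/4 | 23/8, 3 } so 45/16
val(BBBRBBRB) = { 0, 1, 2, 5/2, 11/4, 45/16 | 23/8, 3 } so 91/32
val(BBBRBBRBB) = { 0, 1, 2, 5/2, 11/4, 45/16, 91/32 | 23/8, 3 } so 183/64
val(BBBRBBRBBB) = { 0, 1, 2, 5/2, 11/4, 45/16, 91/32, 183/64 | 23/8, 3 } so 367/128
val(BBBRBBRBBBB) = { 0, 1, 2, 5/2, 11/4, 45/16, 91/32, 183/64, 367/128 | 23/8, 3 } so 735/256
val(BBBRBBRBBBBB) = { 0, 1, 2, 5/2, 11/4, 45/16, 91/32, 183/64, 367/128, 735/256 | 23/8, 3 } so 1471/512
val(BBBRBBRBBBBBB) = { 0, 1, 2, 5/2, 11/4, 45/16, 91/32, 183/64, 367/128, 735/256, 1471/512 | 23/8, 3 } so 2943/1024
val(BBBRBBRBBBBBBB) = { 0, 1, 2, 5/2, 11/4, 45/16, 91/32, 183/64, 367/128, 735/256, 1471/512, 2943/1024 | 23/8, 3 } so 5887/2048
val(BBBRBBRBBBBBBBB) = { 0, 1, 2, 5/2, 11/4, 45/16, 91/32, 183/64, 367/128, 735/256, 1471/512, 2943/1024, 5887/2048 | 23/8, 3 } so 11775/4096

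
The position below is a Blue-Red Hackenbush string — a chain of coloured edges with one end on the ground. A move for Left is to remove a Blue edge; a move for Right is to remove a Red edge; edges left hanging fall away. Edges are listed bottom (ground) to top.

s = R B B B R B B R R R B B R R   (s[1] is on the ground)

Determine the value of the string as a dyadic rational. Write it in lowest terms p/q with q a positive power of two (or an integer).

value(R) = { — | 0 } => -1
value(RB) = { -1 | 0 } => -1/2
value(RBB) = { -1; -1/2 | 0 } => -1/4
value(RBBB) = { -1; -1/2; -1/4 | 0 } => -1/8
value(RBBBR) = { -1; -1/2; -1/4 | -1/8; 0 } => -3/16
value(RBBBRB) = { -1; -1/2; -1/4; -3/16 | -1/8; 0 } => -5/32
value(RBBBRBB) = { -1; -1/2; -1/4; -3/16; -5/32 | -1/8; 0 } => -9/64
value(RBBBRBBR) = { -1; -1/2; -1/4; -3/16; -5/32 | -9/64; -1/8; 0 } => -19/128
value(RBBBRBBRR) = { -1; -1/2; -1/4; -3/16; -5/32 | -19/128; -9/64; -1/8; 0 } => -39/256
value(RBBBRBBRRR) = { -1; -1/2; -1/4; -3/16; -5/32 | -39/256; -19/128; -9/64; -1/8; 0 } => -79/512
value(RBBBRBBRRRB) = { -1; -1/2; -1/4; -3/16; -5/32; -79/512 | -39/256; -19/128; -9/64; -1/8; 0 } => -157/1024
value(RBBBRBBRRRBB) = { -1; -1/2; -1/4; -3/16; -5/32; -79/512; -157/1024 | -39/256; -19/128; -9/64; -1/8; 0 } => -313/2048
value(RBBBRBBRRRBBR) = { -1; -1/2; -1/4; -3/16; -5/32; -79/512; -157/1024 | -313/2048; -39/256; -19/128; -9/64; -1/8; 0 } => -627/4096
value(RBBBRBBRRRBBRR) = { -1; -1/2; -1/4; -3/16; -5/32; -79/512; -157/1024 | -627/4096; -313/2048; -39/256; -19/128; -9/64; -1/8; 0 } => -1255/8192

-1255/8192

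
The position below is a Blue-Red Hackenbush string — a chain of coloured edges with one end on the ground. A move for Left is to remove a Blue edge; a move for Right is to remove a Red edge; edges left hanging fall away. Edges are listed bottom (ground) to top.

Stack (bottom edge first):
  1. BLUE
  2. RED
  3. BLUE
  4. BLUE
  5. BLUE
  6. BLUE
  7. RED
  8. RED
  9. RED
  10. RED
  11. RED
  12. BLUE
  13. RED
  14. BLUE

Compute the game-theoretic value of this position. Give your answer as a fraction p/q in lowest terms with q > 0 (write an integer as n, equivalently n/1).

7691/8192

value(B) = { 0 | · } = 1
value(BR) = { 0 | 1 } = 1/2
value(BRB) = { 0, 1/2 | 1 } = 3/4
value(BRBB) = { 0, 1/2, 3/4 | 1 } = 7/8
value(BRBBB) = { 0, 1/2, 3/4, 7/8 | 1 } = 15/16
value(BRBBBB) = { 0, 1/2, 3/4, 7/8, 15/16 | 1 } = 31/32
value(BRBBBBR) = { 0, 1/2, 3/4, 7/8, 15/16 | 31/32, 1 } = 61/64
value(BRBBBBRR) = { 0, 1/2, 3/4, 7/8, 15/16 | 61/64, 31/32, 1 } = 121/128
value(BRBBBBRRR) = { 0, 1/2, 3/4, 7/8, 15/16 | 121/128, 61/64, 31/32, 1 } = 241/256
value(BRBBBBRRRR) = { 0, 1/2, 3/4, 7/8, 15/16 | 241/256, 121/128, 61/64, 31/32, 1 } = 481/512
value(BRBBBBRRRRR) = { 0, 1/2, 3/4, 7/8, 15/16 | 481/512, 241/256, 121/128, 61/64, 31/32, 1 } = 961/1024
value(BRBBBBRRRRRB) = { 0, 1/2, 3/4, 7/8, 15/16, 961/1024 | 481/512, 241/256, 121/128, 61/64, 31/32, 1 } = 1923/2048
value(BRBBBBRRRRRBR) = { 0, 1/2, 3/4, 7/8, 15/16, 961/1024 | 1923/2048, 481/512, 241/256, 121/128, 61/64, 31/32, 1 } = 3845/4096
value(BRBBBBRRRRRBRB) = { 0, 1/2, 3/4, 7/8, 15/16, 961/1024, 3845/4096 | 1923/2048, 481/512, 241/256, 121/128, 61/64, 31/32, 1 } = 7691/8192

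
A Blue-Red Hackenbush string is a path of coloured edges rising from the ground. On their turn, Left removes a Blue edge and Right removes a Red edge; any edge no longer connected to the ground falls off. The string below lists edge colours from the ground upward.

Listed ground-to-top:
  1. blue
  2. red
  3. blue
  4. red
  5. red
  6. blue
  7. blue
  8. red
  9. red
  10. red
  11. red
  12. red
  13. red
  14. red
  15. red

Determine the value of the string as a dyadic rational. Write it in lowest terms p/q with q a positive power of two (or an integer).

Build value(s[:k]) for k = 1..15, string s = blue red blue red red blue blue red red red red red red red red.
value(b) = { 0 |  } => 1
value(br) = { 0 | 1 } => 1/2
value(brb) = { 0,1/2 | 1 } => 3/4
value(brbr) = { 0,1/2 | 3/4,1 } => 5/8
value(brbrr) = { 0,1/2 | 5/8,3/4,1 } => 9/16
value(brbrrb) = { 0,1/2,9/16 | 5/8,3/4,1 } => 19/32
value(brbrrbb) = { 0,1/2,9/16,19/32 | 5/8,3/4,1 } => 39/64
value(brbrrbbr) = { 0,1/2,9/16,19/32 | 39/64,5/8,3/4,1 } => 77/128
value(brbrrbbrr) = { 0,1/2,9/16,19/32 | 77/128,39/64,5/8,3/4,1 } => 153/256
value(brbrrbbrrr) = { 0,1/2,9/16,19/32 | 153/256,77/128,39/64,5/8,3/4,1 } => 305/512
value(brbrrbbrrrr) = { 0,1/2,9/16,19/32 | 305/512,153/256,77/128,39/64,5/8,3/4,1 } => 609/1024
value(brbrrbbrrrrr) = { 0,1/2,9/16,19/32 | 609/1024,305/512,153/256,77/128,39/64,5/8,3/4,1 } => 1217/2048
value(brbrrbbrrrrrr) = { 0,1/2,9/16,19/32 | 1217/2048,609/1024,305/512,153/256,77/128,39/64,5/8,3/4,1 } => 2433/4096
value(brbrrbbrrrrrrr) = { 0,1/2,9/16,19/32 | 2433/4096,1217/2048,609/1024,305/512,153/256,77/128,39/64,5/8,3/4,1 } => 4865/8192
value(brbrrbbrrrrrrrr) = { 0,1/2,9/16,19/32 | 4865/8192,2433/4096,1217/2048,609/1024,305/512,153/256,77/128,39/64,5/8,3/4,1 } => 9729/16384

9729/16384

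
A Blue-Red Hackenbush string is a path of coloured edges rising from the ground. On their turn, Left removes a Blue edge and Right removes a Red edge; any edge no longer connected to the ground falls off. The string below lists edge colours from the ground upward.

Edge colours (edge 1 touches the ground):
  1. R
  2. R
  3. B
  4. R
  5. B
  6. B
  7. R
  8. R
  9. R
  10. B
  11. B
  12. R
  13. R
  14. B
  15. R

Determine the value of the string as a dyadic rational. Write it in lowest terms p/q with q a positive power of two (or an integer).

Prefix values for R R B R B B R R R B B R R B R via {L|R} + simplicity:
val_1 [R]  L=[(no moves)]  R=[0]  so -1
val_2 [RR]  L=[(no moves)]  R=[-1,0]  so -2
val_3 [RRB]  L=[-2]  R=[-1,0]  so -3/2
val_4 [RRBR]  L=[-2]  R=[-3/2,-1,0]  so -7/4
val_5 [RRBRB]  L=[-2,-7/4]  R=[-3/2,-1,0]  so -13/8
val_6 [RRBRBB]  L=[-2,-7/4,-13/8]  R=[-3/2,-1,0]  so -25/16
val_7 [RRBRBBR]  L=[-2,-7/4,-13/8]  R=[-25/16,-3/2,-1,0]  so -51/32
val_8 [RRBRBBRR]  L=[-2,-7/4,-13/8]  R=[-51/32,-25/16,-3/2,-1,0]  so -103/64
val_9 [RRBRBBRRR]  L=[-2,-7/4,-13/8]  R=[-103/64,-51/32,-25/16,-3/2,-1,0]  so -207/128
val_10 [RRBRBBRRRB]  L=[-2,-7/4,-13/8,-207/128]  R=[-103/64,-51/32,-25/16,-3/2,-1,0]  so -413/256
val_11 [RRBRBBRRRBB]  L=[-2,-7/4,-13/8,-207/128,-413/256]  R=[-103/64,-51/32,-25/16,-3/2,-1,0]  so -825/512
val_12 [RRBRBBRRRBBR]  L=[-2,-7/4,-13/8,-207/128,-413/256]  R=[-825/512,-103/64,-51/32,-25/16,-3/2,-1,0]  so -1651/1024
val_13 [RRBRBBRRRBBRR]  L=[-2,-7/4,-13/8,-207/128,-413/256]  R=[-1651/1024,-825/512,-103/64,-51/32,-25/16,-3/2,-1,0]  so -3303/2048
val_14 [RRBRBBRRRBBRRB]  L=[-2,-7/4,-13/8,-207/128,-413/256,-3303/2048]  R=[-1651/1024,-825/512,-103/64,-51/32,-25/16,-3/2,-1,0]  so -6605/4096
val_15 [RRBRBBRRRBBRRBR]  L=[-2,-7/4,-13/8,-207/128,-413/256,-3303/2048]  R=[-6605/4096,-1651/1024,-825/512,-103/64,-51/32,-25/16,-3/2,-1,0]  so -13211/8192

-13211/8192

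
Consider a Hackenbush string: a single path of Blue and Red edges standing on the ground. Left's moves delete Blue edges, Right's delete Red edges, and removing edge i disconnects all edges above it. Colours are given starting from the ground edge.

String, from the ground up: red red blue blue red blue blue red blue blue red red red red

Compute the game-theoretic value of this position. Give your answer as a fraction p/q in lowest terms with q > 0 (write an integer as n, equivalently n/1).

-5279/4096

Build G(s[:k]) for k = 1..14, string s = red red blue blue red blue blue red blue blue red red red red.
edge 1 of 14 (red): { none | 0 } ⇒ -1
edge 2 of 14 (red): { none | -1 0 } ⇒ -2
edge 3 of 14 (blue): { -2 | -1 0 } ⇒ -3/2
edge 4 of 14 (blue): { -2 -3/2 | -1 0 } ⇒ -5/4
edge 5 of 14 (red): { -2 -3/2 | -5/4 -1 0 } ⇒ -11/8
edge 6 of 14 (blue): { -2 -3/2 -11/8 | -5/4 -1 0 } ⇒ -21/16
edge 7 of 14 (blue): { -2 -3/2 -11/8 -21/16 | -5/4 -1 0 } ⇒ -41/32
edge 8 of 14 (red): { -2 -3/2 -11/8 -21/16 | -41/32 -5/4 -1 0 } ⇒ -83/64
edge 9 of 14 (blue): { -2 -3/2 -11/8 -21/16 -83/64 | -41/32 -5/4 -1 0 } ⇒ -165/128
edge 10 of 14 (blue): { -2 -3/2 -11/8 -21/16 -83/64 -165/128 | -41/32 -5/4 -1 0 } ⇒ -329/256
edge 11 of 14 (red): { -2 -3/2 -11/8 -21/16 -83/64 -165/128 | -329/256 -41/32 -5/4 -1 0 } ⇒ -659/512
edge 12 of 14 (red): { -2 -3/2 -11/8 -21/16 -83/64 -165/128 | -659/512 -329/256 -41/32 -5/4 -1 0 } ⇒ -1319/1024
edge 13 of 14 (red): { -2 -3/2 -11/8 -21/16 -83/64 -165/128 | -1319/1024 -659/512 -329/256 -41/32 -5/4 -1 0 } ⇒ -2639/2048
edge 14 of 14 (red): { -2 -3/2 -11/8 -21/16 -83/64 -165/128 | -2639/2048 -1319/1024 -659/512 -329/256 -41/32 -5/4 -1 0 } ⇒ -5279/4096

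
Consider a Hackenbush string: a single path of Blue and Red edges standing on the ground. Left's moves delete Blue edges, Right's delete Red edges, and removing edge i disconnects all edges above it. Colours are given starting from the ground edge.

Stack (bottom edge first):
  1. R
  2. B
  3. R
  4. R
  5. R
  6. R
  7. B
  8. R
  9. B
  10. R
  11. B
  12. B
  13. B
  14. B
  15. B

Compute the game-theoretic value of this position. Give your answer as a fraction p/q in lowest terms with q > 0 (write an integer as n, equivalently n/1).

R: Left { — }, Right { 0 } -> simplest -1
RB: Left { -1 }, Right { 0 } -> simplest -1/2
RBR: Left { -1 }, Right { -1/2; 0 } -> simplest -3/4
RBRR: Left { -1 }, Right { -3/4; -1/2; 0 } -> simplest -7/8
RBRRR: Left { -1 }, Right { -7/8; -3/4; -1/2; 0 } -> simplest -15/16
RBRRRR: Left { -1 }, Right { -15/16; -7/8; -3/4; -1/2; 0 } -> simplest -31/32
RBRRRRB: Left { -1; -31/32 }, Right { -15/16; -7/8; -3/4; -1/2; 0 } -> simplest -61/64
RBRRRRBR: Left { -1; -31/32 }, Right { -61/64; -15/16; -7/8; -3/4; -1/2; 0 } -> simplest -123/128
RBRRRRBRB: Left { -1; -31/32; -123/128 }, Right { -61/64; -15/16; -7/8; -3/4; -1/2; 0 } -> simplest -245/256
RBRRRRBRBR: Left { -1; -31/32; -123/128 }, Right { -245/256; -61/64; -15/16; -7/8; -3/4; -1/2; 0 } -> simplest -491/512
RBRRRRBRBRB: Left { -1; -31/32; -123/128; -491/512 }, Right { -245/256; -61/64; -15/16; -7/8; -3/4; -1/2; 0 } -> simplest -981/1024
RBRRRRBRBRBB: Left { -1; -31/32; -123/128; -491/512; -981/1024 }, Right { -245/256; -61/64; -15/16; -7/8; -3/4; -1/2; 0 } -> simplest -1961/2048
RBRRRRBRBRBBB: Left { -1; -31/32; -123/128; -491/512; -981/1024; -1961/2048 }, Right { -245/256; -61/64; -15/16; -7/8; -3/4; -1/2; 0 } -> simplest -3921/4096
RBRRRRBRBRBBBB: Left { -1; -31/32; -123/128; -491/512; -981/1024; -1961/2048; -3921/4096 }, Right { -245/256; -61/64; -15/16; -7/8; -3/4; -1/2; 0 } -> simplest -7841/8192
RBRRRRBRBRBBBBB: Left { -1; -31/32; -123/128; -491/512; -981/1024; -1961/2048; -3921/4096; -7841/8192 }, Right { -245/256; -61/64; -15/16; -7/8; -3/4; -1/2; 0 } -> simplest -15681/16384

-15681/16384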